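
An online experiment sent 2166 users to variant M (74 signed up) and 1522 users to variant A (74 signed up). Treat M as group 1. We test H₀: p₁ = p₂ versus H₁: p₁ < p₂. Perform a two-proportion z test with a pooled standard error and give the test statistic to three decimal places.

z = -2.202

p̂₁ = 74/2166 ≈ 0.034164, p̂₂ = 74/1522 ≈ 0.048620.
Pooled p̂ = (74+74)/(2166+1522) = 148/3688 = 0.040130.
SE = √(0.0385197 × 0.00111871) = 0.006564.
z = (0.034164 − 0.048620)/0.006564 = -0.014456/0.006564 = -2.202.
p-value = P(Z < -2.202) ≈ 0.0138.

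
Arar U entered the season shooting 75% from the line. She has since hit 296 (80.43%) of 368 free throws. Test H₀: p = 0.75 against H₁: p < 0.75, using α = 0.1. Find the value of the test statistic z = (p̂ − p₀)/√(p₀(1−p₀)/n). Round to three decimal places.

p̂ = 296/368 = 0.80435.
Under H₀, SE = √(0.75·0.25/368) = √(0.000509511) = 0.02257.
z = (0.80435 − 0.75)/0.02257 = 0.05435/0.02257 = 2.408.
p-value = P(Z < 2.408) ≈ 0.9920, so at α = 0.1 we fail to reject H₀.

z = 2.408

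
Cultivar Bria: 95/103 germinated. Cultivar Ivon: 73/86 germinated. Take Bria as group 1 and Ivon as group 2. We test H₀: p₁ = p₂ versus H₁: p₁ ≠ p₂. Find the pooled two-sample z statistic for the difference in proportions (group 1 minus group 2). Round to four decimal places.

z = 1.6010

p̂₁ = 95/103 ≈ 0.9223301, p̂₂ = 73/86 ≈ 0.8488372.
Pooled p̂ = (95+73)/(103+86) = 168/189 = 0.8888889.
SE = √(0.0987654 × 0.0213366) = 0.0459056.
z = (0.9223301 − 0.8488372)/0.0459056 = 0.0734929/0.0459056 = 1.6010.
p-value = 2·P(Z > 1.601) ≈ 0.1094.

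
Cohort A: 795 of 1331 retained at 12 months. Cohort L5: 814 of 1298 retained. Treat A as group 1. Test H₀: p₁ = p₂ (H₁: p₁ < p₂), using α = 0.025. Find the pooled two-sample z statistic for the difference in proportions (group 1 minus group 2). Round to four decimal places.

z = -1.5689

p̂₁ = 795/1331 = 0.597295, p̂₂ = 814/1298 = 0.627119.
Pooled p̂ = (795+814)/(1331+1298) = 1609/2629 = 0.612020.
SE = √(0.237452 × 0.00152173) = 0.019009.
z = (0.597295 − 0.627119)/0.019009 = -0.029824/0.019009 = -1.5689.
p-value = P(Z < -1.569) ≈ 0.0583; since p > α = 0.025, fail to reject H₀.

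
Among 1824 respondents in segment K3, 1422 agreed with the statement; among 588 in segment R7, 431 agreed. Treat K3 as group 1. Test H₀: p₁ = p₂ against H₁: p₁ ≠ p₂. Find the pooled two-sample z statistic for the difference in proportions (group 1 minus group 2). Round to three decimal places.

p̂₁ = 1422/1824 ≈ 0.779605, p̂₂ = 431/588 ≈ 0.732993.
Pooled p̂ = (1422+431)/(1824+588) = 1853/2412 = 0.768242.
SE = √(0.178046 × 0.00224893) = 0.020010.
z = (0.779605 − 0.732993)/0.020010 = 0.046612/0.020010 = 2.329.
Two-sided p-value ≈ 2·Φ(−2.329) = 0.0198.

z = 2.329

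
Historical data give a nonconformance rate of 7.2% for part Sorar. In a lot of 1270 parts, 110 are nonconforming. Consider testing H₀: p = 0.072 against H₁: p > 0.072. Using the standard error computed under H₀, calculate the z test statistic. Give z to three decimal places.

z = 2.015

p̂ = 110/1270 ≈ 0.08661.
SE = √(p₀(1−p₀)/n) = √(0.066816/1270) = 0.00725.
z = (0.08661 − 0.072)/0.00725 = 0.01461/0.00725 = 2.015.
p-value = P(Z > 2.015) ≈ 0.0220.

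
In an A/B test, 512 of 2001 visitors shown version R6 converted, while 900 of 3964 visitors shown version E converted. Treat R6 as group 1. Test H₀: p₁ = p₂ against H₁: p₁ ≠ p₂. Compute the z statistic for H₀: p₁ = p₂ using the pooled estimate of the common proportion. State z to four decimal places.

p̂₁ = 512/2001 ≈ 0.2558721, p̂₂ = 900/3964 ≈ 0.2270434.
Pooled p̂ = (512+900)/(2001+3964) = 1412/5965 = 0.2367142.
SE = √(0.180681 × 0.000752021) = 0.0116566.
z = (0.2558721 − 0.2270434)/0.0116566 = 0.0288287/0.0116566 = 2.4732.
p-value = 2·P(Z > 2.473) ≈ 0.0134.

z = 2.4732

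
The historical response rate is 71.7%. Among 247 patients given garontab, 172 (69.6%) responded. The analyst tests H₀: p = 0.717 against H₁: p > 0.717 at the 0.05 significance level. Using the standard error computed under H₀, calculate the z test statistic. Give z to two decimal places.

z = -0.72

p̂ = 172/247 ≈ 0.6964.
SE = √(p₀(1−p₀)/n) = √(0.20291/247) = 0.0287.
z = (0.6964 − 0.717)/0.0287 = -0.0206/0.0287 = -0.72.
p-value = P(Z > -0.720) ≈ 0.7643; since p > α = 0.05, fail to reject H₀.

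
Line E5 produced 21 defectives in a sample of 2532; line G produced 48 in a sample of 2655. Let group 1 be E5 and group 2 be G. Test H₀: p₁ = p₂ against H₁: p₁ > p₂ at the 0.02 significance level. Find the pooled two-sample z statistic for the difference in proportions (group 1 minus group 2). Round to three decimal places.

p̂₁ = 21/2532 ≈ 0.008294, p̂₂ = 48/2655 ≈ 0.018079.
Pooled p̂ = (21+48)/(2532+2655) = 69/5187 = 0.013302.
SE = √(p̂(1−p̂)(1/n₁+1/n₂)) = √(0.013302·0.986698·0.000771593) = √(1.01276e-05) = 0.003182.
z = (0.008294 − 0.018079)/0.003182 = -0.009785/0.003182 = -3.075.
p-value = P(Z > -3.075) ≈ 0.9989. With α = 0.02, fail to reject H₀.

z = -3.075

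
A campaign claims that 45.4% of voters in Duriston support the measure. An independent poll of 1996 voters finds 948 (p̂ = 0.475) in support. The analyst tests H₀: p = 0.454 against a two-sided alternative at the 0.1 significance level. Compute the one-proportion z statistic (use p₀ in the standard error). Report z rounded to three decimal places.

z = 1.880

p̂ = 948/1996 ≈ 0.474950.
Under H₀, SE = √(0.454·0.546/1996) = √(0.00012419) = 0.011144.
z = (0.474950 − 0.454)/0.011144 = 0.020950/0.011144 = 1.880.
p-value = 2·P(Z > 1.880) ≈ 0.0601, so at α = 0.1 we reject H₀.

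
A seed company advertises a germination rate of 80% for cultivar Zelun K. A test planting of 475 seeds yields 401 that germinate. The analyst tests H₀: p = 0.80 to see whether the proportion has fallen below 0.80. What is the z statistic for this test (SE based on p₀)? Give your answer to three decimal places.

p̂ = 401/475 = 0.84421.
Under H₀, SE = √(0.8·0.2/475) = √(0.000336842) = 0.01835.
z = (0.84421 − 0.8)/0.01835 = 0.04421/0.01835 = 2.409.

z = 2.409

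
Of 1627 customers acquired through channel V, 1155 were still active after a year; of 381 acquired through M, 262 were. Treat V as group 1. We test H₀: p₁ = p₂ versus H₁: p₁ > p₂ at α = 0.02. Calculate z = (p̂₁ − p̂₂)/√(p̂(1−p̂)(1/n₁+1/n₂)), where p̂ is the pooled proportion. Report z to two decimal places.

p̂₁ = 1155/1627 = 0.7099, p̂₂ = 262/381 = 0.6877.
Pooled p̂ = (1155+262)/(1627+381) = 1417/2008 = 0.7057.
SE = √(0.207697 × 0.0032393) = 0.0259.
z = (0.7099 − 0.6877)/0.0259 = 0.0222/0.0259 = 0.86.
p-value = P(Z > 0.857) ≈ 0.1957. With α = 0.02, fail to reject H₀.

z = 0.86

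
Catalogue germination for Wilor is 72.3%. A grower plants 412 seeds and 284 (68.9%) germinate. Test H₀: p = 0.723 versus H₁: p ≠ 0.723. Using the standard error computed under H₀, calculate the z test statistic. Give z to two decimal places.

z = -1.53

p̂ = 284/412 = 0.6893.
SE = √(p₀(1−p₀)/n) = √(0.20027/412) = 0.0220.
z = (0.6893 − 0.723)/0.0220 = -0.0337/0.0220 = -1.53.
p-value = 2·P(Z > 1.528) ≈ 0.1266.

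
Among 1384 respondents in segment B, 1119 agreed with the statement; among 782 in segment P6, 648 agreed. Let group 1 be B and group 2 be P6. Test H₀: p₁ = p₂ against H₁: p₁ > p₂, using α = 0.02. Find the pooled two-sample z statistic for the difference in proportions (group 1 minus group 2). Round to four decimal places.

z = -1.1601

p̂₁ = 1119/1384 = 0.808526, p̂₂ = 648/782 = 0.828645.
Pooled p̂ = (1119+648)/(1384+782) = 1767/2166 = 0.815789.
SE = √(p̂(1−p̂)(1/n₁+1/n₂)) = √(0.815789·0.184211·0.00200132) = √(0.000300752) = 0.017342.
z = (0.808526 − 0.828645)/0.017342 = -0.020119/0.017342 = -1.1601.
p-value = P(Z > -1.160) ≈ 0.8770. With α = 0.02, fail to reject H₀.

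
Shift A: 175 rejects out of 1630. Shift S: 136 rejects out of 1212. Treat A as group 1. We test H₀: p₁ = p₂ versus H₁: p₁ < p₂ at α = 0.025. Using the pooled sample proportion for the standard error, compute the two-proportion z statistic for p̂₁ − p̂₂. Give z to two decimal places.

p̂₁ = 175/1630 ≈ 0.1074, p̂₂ = 136/1212 ≈ 0.1122.
Pooled p̂ = (175+136)/(1630+1212) = 311/2842 = 0.1094.
SE = √(0.0974551 × 0.00143858) = 0.0118.
z = (0.1074 − 0.1122)/0.0118 = -0.0048/0.0118 = -0.41.
p-value = P(Z < -0.410) ≈ 0.3411; since p > α = 0.025, fail to reject H₀.

z = -0.41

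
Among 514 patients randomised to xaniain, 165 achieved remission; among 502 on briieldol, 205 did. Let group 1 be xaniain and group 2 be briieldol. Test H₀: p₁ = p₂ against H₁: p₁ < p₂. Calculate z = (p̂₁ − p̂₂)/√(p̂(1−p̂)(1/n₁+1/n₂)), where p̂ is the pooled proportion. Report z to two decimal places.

z = -2.89

p̂₁ = 165/514 ≈ 0.3210, p̂₂ = 205/502 ≈ 0.4084.
Pooled p̂ = (165+205)/(514+502) = 370/1016 = 0.3642.
SE = √(0.231551 × 0.00393756) = 0.0302.
z = (0.3210 − 0.4084)/0.0302 = -0.0874/0.0302 = -2.89.
p-value = P(Z < -2.893) ≈ 0.0019.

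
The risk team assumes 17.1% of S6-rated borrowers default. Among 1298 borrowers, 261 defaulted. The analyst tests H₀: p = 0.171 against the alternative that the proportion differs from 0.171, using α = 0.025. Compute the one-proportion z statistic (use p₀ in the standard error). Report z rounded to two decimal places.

p̂ = 261/1298 ≈ 0.20108.
Standard error under H₀: √(0.171×0.829/1298) = 0.01045.
z = (0.20108 − 0.171)/0.01045 = 0.03008/0.01045 = 2.88.
Two-sided p-value ≈ 2·Φ(−2.878) = 0.0040; since p < α = 0.025, reject H₀.

z = 2.88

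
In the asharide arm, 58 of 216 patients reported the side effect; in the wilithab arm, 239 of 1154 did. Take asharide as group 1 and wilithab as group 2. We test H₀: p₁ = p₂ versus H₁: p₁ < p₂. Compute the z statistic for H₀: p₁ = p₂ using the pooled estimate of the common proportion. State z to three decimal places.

p̂₁ = 58/216 = 0.26852, p̂₂ = 239/1154 = 0.20711.
Pooled p̂ = (58+239)/(216+1154) = 297/1370 = 0.21679.
SE = √(p̂(1−p̂)(1/n₁+1/n₂)) = √(0.21679·0.78321·0.00549618) = √(0.000933203) = 0.03055.
z = (0.26852 − 0.20711)/0.03055 = 0.06141/0.03055 = 2.010.
p-value = P(Z < 2.010) ≈ 0.9778.

z = 2.010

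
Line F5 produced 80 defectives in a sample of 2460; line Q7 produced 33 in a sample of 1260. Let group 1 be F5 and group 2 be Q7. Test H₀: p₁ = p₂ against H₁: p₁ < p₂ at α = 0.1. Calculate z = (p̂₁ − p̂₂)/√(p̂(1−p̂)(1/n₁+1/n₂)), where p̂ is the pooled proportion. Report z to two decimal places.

p̂₁ = 80/2460 ≈ 0.03252, p̂₂ = 33/1260 ≈ 0.02619.
Pooled p̂ = (80+33)/(2460+1260) = 113/3720 = 0.03038.
SE = √(p̂(1−p̂)(1/n₁+1/n₂)) = √(0.03038·0.96962·0.00120015) = √(3.53489e-05) = 0.00595.
z = (0.03252 − 0.02619)/0.00595 = 0.00633/0.00595 = 1.06.
p-value = P(Z < 1.065) ≈ 0.8565; since p > α = 0.1, fail to reject H₀.

z = 1.06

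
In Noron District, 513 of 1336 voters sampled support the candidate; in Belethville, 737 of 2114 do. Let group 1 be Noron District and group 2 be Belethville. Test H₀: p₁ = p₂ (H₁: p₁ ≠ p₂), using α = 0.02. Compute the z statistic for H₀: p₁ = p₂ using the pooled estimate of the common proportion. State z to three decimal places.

p̂₁ = 513/1336 = 0.38398, p̂₂ = 737/2114 = 0.34863.
Pooled p̂ = (513+737)/(1336+2114) = 1250/3450 = 0.36232.
SE = √(0.231044 × 0.00122154) = 0.01680.
z = (0.38398 − 0.34863)/0.01680 = 0.03535/0.01680 = 2.104.
p-value = 2·P(Z > 2.104) ≈ 0.0353; since p > α = 0.02, fail to reject H₀.

z = 2.104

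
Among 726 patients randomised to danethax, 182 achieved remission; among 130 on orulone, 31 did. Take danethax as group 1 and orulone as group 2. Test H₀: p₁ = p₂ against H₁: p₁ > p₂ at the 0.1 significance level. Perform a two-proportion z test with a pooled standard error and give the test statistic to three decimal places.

z = 0.297

p̂₁ = 182/726 = 0.25069, p̂₂ = 31/130 = 0.23846.
Pooled p̂ = (182+31)/(726+130) = 213/856 = 0.24883.
SE = √(p̂(1−p̂)(1/n₁+1/n₂)) = √(0.24883·0.75117·0.00906972) = √(0.00169526) = 0.04117.
z = (0.25069 − 0.23846)/0.04117 = 0.01223/0.04117 = 0.297.
p-value = P(Z > 0.297) ≈ 0.3832, so at α = 0.1 we fail to reject H₀.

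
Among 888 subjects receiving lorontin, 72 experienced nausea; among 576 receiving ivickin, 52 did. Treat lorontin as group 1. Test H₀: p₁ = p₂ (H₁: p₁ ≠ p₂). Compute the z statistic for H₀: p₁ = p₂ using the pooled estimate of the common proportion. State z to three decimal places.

z = -0.617

p̂₁ = 72/888 = 0.08108, p̂₂ = 52/576 = 0.09028.
Pooled p̂ = (72+52)/(888+576) = 124/1464 = 0.08470.
SE = √(0.0775255 × 0.00286224) = 0.01490.
z = (0.08108 − 0.09028)/0.01490 = -0.00920/0.01490 = -0.617.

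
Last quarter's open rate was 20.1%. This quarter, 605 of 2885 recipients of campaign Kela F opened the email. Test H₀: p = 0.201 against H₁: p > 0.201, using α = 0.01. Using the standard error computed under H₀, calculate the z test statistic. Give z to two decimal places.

p̂ = 605/2885 = 0.20971.
Standard error under H₀: √(0.201×0.799/2885) = 0.00746.
z = (0.20971 − 0.201)/0.00746 = 0.00871/0.00746 = 1.17.
p-value = P(Z > 1.167) ≈ 0.1216, so at α = 0.01 we fail to reject H₀.

z = 1.17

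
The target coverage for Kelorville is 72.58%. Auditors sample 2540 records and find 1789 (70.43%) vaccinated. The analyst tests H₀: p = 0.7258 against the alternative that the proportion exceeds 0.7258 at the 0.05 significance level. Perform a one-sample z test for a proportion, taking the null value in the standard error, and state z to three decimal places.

p̂ = 1789/2540 ≈ 0.704331.
Standard error under H₀: √(0.7258×0.2742/2540) = 0.008852.
z = (0.704331 − 0.7258)/0.008852 = -0.021469/0.008852 = -2.425.
p-value = P(Z > -2.425) ≈ 0.9924; since p > α = 0.05, fail to reject H₀.

z = -2.425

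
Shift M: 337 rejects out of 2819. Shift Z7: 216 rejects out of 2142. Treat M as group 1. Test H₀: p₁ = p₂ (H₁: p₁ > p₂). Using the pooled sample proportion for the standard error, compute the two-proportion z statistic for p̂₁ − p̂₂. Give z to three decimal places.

p̂₁ = 337/2819 = 0.11955, p̂₂ = 216/2142 = 0.10084.
Pooled p̂ = (337+216)/(2819+2142) = 553/4961 = 0.11147.
SE = √(p̂(1−p̂)(1/n₁+1/n₂)) = √(0.11147·0.88853·0.000821589) = √(8.13735e-05) = 0.00902.
z = (0.11955 − 0.10084)/0.00902 = 0.01871/0.00902 = 2.074.

z = 2.074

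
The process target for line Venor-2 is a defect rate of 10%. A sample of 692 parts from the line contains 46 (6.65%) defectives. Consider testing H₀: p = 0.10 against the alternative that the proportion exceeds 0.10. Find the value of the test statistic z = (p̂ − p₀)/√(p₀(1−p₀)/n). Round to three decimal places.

z = -2.940

p̂ = 46/692 = 0.066474.
SE = √(p₀(1−p₀)/n) = √(0.09/692) = 0.011404.
z = (0.066474 − 0.1)/0.011404 = -0.033526/0.011404 = -2.940.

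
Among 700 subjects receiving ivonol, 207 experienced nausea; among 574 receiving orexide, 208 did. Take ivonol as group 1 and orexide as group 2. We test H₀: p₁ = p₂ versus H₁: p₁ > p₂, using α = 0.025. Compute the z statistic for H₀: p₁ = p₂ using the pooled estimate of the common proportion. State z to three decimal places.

p̂₁ = 207/700 ≈ 0.29571, p̂₂ = 208/574 ≈ 0.36237.
Pooled p̂ = (207+208)/(700+574) = 415/1274 = 0.32575.
SE = √(p̂(1−p̂)(1/n₁+1/n₂)) = √(0.32575·0.67425·0.00317073) = √(0.000696405) = 0.02639.
z = (0.29571 − 0.36237)/0.02639 = -0.06666/0.02639 = -2.526.
p-value = P(Z > -2.526) ≈ 0.9942, so at α = 0.025 we fail to reject H₀.

z = -2.526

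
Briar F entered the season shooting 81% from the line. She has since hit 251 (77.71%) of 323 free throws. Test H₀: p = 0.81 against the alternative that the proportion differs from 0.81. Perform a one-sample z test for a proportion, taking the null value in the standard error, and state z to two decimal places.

z = -1.51

p̂ = 251/323 = 0.7771.
Standard error under H₀: √(0.81×0.19/323) = 0.0218.
z = (0.7771 − 0.81)/0.0218 = -0.0329/0.0218 = -1.51.
Two-sided p-value ≈ 2·Φ(−1.508) = 0.1316.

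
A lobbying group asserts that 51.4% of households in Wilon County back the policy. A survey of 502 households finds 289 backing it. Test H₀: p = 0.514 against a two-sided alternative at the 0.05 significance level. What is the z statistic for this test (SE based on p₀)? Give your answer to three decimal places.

p̂ = 289/502 ≈ 0.57570.
SE = √(p₀(1−p₀)/n) = √(0.2498/502) = 0.02231.
z = (0.57570 − 0.514)/0.02231 = 0.06170/0.02231 = 2.766.
p-value = 2·P(Z > 2.766) ≈ 0.0057; since p < α = 0.05, reject H₀.

z = 2.766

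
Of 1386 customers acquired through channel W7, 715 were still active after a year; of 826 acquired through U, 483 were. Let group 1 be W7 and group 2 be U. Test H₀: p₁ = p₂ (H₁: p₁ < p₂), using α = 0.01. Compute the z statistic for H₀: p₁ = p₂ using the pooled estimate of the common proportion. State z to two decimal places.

p̂₁ = 715/1386 ≈ 0.5159, p̂₂ = 483/826 ≈ 0.5847.
Pooled p̂ = (715+483)/(1386+826) = 1198/2212 = 0.5416.
SE = √(p̂(1−p̂)(1/n₁+1/n₂)) = √(0.5416·0.4584·0.00193215) = √(0.000479696) = 0.0219.
z = (0.5159 − 0.5847)/0.0219 = -0.0688/0.0219 = -3.14.
p-value = P(Z < -3.145) ≈ 0.0008. With α = 0.01, reject H₀.

z = -3.14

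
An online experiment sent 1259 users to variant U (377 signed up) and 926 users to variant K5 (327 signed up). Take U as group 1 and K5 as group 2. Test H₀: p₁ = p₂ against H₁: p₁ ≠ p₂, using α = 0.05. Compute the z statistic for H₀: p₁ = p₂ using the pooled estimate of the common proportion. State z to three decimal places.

z = -2.654

p̂₁ = 377/1259 = 0.29944, p̂₂ = 327/926 = 0.35313.
Pooled p̂ = (377+327)/(1259+926) = 704/2185 = 0.32220.
SE = √(0.218386 × 0.00187419) = 0.02023.
z = (0.29944 − 0.35313)/0.02023 = -0.05369/0.02023 = -2.654.
p-value = 2·P(Z > 2.654) ≈ 0.0080. With α = 0.05, reject H₀.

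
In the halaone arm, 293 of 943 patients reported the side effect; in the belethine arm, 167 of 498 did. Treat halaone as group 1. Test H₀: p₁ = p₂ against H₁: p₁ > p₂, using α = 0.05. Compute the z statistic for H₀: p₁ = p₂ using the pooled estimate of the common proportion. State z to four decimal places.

p̂₁ = 293/943 ≈ 0.310710, p̂₂ = 167/498 ≈ 0.335341.
Pooled p̂ = (293+167)/(943+498) = 460/1441 = 0.319223.
SE = √(0.21732 × 0.00306848) = 0.025823.
z = (0.310710 − 0.335341)/0.025823 = -0.024631/0.025823 = -0.9538.
p-value = P(Z > -0.954) ≈ 0.8299, so at α = 0.05 we fail to reject H₀.

z = -0.9538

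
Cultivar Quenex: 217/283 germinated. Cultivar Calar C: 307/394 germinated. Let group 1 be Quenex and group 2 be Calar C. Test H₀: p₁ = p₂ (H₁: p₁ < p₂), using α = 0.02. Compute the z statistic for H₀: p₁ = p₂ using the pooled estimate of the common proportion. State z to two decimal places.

p̂₁ = 217/283 ≈ 0.7668, p̂₂ = 307/394 ≈ 0.7792.
Pooled p̂ = (217+307)/(283+394) = 524/677 = 0.7740.
SE = √(0.174922 × 0.00607164) = 0.0326.
z = (0.7668 − 0.7792)/0.0326 = -0.0124/0.0326 = -0.38.
p-value = P(Z < -0.381) ≈ 0.3518. With α = 0.02, fail to reject H₀.

z = -0.38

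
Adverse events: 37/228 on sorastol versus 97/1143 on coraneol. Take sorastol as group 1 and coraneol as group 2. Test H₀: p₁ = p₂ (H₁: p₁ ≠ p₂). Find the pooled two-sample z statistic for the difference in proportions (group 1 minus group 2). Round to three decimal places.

p̂₁ = 37/228 = 0.16228, p̂₂ = 97/1143 = 0.08486.
Pooled p̂ = (37+97)/(228+1143) = 134/1371 = 0.09774.
SE = √(p̂(1−p̂)(1/n₁+1/n₂)) = √(0.09774·0.90226·0.00526086) = √(0.000463934) = 0.02154.
z = (0.16228 − 0.08486)/0.02154 = 0.07742/0.02154 = 3.594.

z = 3.594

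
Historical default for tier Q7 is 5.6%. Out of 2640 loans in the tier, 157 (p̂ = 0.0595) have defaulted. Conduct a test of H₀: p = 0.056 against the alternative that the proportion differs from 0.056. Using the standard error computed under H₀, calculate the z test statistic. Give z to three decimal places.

p̂ = 157/2640 ≈ 0.059470.
Standard error under H₀: √(0.056×0.944/2640) = 0.004475.
z = (0.059470 − 0.056)/0.004475 = 0.003470/0.004475 = 0.775.

z = 0.775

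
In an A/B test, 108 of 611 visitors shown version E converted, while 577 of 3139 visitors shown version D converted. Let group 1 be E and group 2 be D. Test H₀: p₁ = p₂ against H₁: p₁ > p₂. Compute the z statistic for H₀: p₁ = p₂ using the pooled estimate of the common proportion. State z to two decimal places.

p̂₁ = 108/611 = 0.1768, p̂₂ = 577/3139 = 0.1838.
Pooled p̂ = (108+577)/(611+3139) = 685/3750 = 0.1827.
SE = √(p̂(1−p̂)(1/n₁+1/n₂)) = √(0.1827·0.8173·0.00195523) = √(0.000291916) = 0.0171.
z = (0.1768 − 0.1838)/0.0171 = -0.0070/0.0171 = -0.41.

z = -0.41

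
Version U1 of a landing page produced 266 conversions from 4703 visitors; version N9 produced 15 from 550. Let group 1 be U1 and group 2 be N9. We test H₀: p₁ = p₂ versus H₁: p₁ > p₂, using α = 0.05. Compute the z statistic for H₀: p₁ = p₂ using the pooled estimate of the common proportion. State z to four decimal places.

z = 2.8882

p̂₁ = 266/4703 = 0.0565596, p̂₂ = 15/550 = 0.0272727.
Pooled p̂ = (266+15)/(4703+550) = 281/5253 = 0.0534932.
SE = √(p̂(1−p̂)(1/n₁+1/n₂)) = √(0.0534932·0.9465068·0.00203081) = √(0.000102823) = 0.0101402.
z = (0.0565596 − 0.0272727)/0.0101402 = 0.0292869/0.0101402 = 2.8882.
p-value = P(Z > 2.888) ≈ 0.0019, so at α = 0.05 we reject H₀.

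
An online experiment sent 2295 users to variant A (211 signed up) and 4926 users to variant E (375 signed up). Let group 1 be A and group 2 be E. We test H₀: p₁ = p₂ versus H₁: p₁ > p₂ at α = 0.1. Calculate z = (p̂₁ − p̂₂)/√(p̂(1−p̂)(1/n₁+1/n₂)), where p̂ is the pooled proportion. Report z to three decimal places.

p̂₁ = 211/2295 = 0.09194, p̂₂ = 375/4926 = 0.07613.
Pooled p̂ = (211+375)/(2295+4926) = 586/7221 = 0.08115.
SE = √(0.0745665 × 0.000638734) = 0.00690.
z = (0.09194 − 0.07613)/0.00690 = 0.01581/0.00690 = 2.291.
p-value = P(Z > 2.291) ≈ 0.0110. With α = 0.1, reject H₀.

z = 2.291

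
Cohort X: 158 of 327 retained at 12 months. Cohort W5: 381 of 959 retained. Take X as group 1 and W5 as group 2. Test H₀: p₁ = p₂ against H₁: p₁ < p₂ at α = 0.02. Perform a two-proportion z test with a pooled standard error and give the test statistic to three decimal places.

z = 2.718

p̂₁ = 158/327 = 0.48318, p̂₂ = 381/959 = 0.39729.
Pooled p̂ = (158+381)/(327+959) = 539/1286 = 0.41913.
SE = √(0.24346 × 0.00410086) = 0.03160.
z = (0.48318 − 0.39729)/0.03160 = 0.08589/0.03160 = 2.718.
p-value = P(Z < 2.718) ≈ 0.9967, so at α = 0.02 we fail to reject H₀.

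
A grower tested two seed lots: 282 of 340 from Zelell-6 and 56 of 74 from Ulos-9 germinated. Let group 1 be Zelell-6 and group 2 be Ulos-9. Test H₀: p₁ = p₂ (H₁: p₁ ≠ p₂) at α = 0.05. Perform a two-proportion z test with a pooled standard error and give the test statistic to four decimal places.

z = 1.4630

p̂₁ = 282/340 ≈ 0.829412, p̂₂ = 56/74 ≈ 0.756757.
Pooled p̂ = (282+56)/(340+74) = 338/414 = 0.816425.
SE = √(p̂(1−p̂)(1/n₁+1/n₂)) = √(0.816425·0.183575·0.0164547) = √(0.00246615) = 0.049660.
z = (0.829412 − 0.756757)/0.049660 = 0.072655/0.049660 = 1.4630.
Two-sided p-value ≈ 2·Φ(−1.463) = 0.1435. With α = 0.05, fail to reject H₀.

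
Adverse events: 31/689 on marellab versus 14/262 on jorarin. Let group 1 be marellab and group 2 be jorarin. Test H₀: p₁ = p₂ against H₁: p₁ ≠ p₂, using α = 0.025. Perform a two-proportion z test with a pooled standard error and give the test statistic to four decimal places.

p̂₁ = 31/689 = 0.044993, p̂₂ = 14/262 = 0.053435.
Pooled p̂ = (31+14)/(689+262) = 45/951 = 0.047319.
SE = √(p̂(1−p̂)(1/n₁+1/n₂)) = √(0.047319·0.952681·0.00526817) = √(0.000237487) = 0.015411.
z = (0.044993 − 0.053435)/0.015411 = -0.008442/0.015411 = -0.5478.
p-value = 2·P(Z > 0.548) ≈ 0.5838. With α = 0.025, fail to reject H₀.

z = -0.5478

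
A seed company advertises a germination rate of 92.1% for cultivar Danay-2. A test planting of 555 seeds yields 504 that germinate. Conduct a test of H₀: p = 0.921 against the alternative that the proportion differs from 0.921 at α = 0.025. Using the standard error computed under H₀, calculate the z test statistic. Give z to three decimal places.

z = -1.126

p̂ = 504/555 = 0.90811.
SE = √(p₀(1−p₀)/n) = √(0.072759/555) = 0.01145.
z = (0.90811 − 0.921)/0.01145 = -0.01289/0.01145 = -1.126.
Two-sided p-value ≈ 2·Φ(−1.126) = 0.2602, so at α = 0.025 we fail to reject H₀.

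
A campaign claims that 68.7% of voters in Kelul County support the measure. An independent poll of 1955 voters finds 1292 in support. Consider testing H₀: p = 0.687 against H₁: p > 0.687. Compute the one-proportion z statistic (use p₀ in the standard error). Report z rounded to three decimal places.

z = -2.492

p̂ = 1292/1955 ≈ 0.6608696.
SE = √(p₀(1−p₀)/n) = √(0.21503/1955) = 0.0104876.
z = (0.6608696 − 0.687)/0.0104876 = -0.0261304/0.0104876 = -2.492.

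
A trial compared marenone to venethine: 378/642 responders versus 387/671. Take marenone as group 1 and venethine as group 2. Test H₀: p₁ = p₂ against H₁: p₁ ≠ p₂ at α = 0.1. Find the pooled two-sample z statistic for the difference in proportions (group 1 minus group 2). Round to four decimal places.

p̂₁ = 378/642 ≈ 0.588785, p̂₂ = 387/671 ≈ 0.576751.
Pooled p̂ = (378+387)/(642+671) = 765/1313 = 0.582635.
SE = √(p̂(1−p̂)(1/n₁+1/n₂)) = √(0.582635·0.417365·0.00304795) = √(0.000741173) = 0.027224.
z = (0.588785 − 0.576751)/0.027224 = 0.012034/0.027224 = 0.4420.
p-value = 2·P(Z > 0.442) ≈ 0.6585, so at α = 0.1 we fail to reject H₀.

z = 0.4420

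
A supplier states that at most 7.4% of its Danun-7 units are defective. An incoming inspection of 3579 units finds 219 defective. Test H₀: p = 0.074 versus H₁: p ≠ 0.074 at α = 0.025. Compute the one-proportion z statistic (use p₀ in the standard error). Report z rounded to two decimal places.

z = -2.93

p̂ = 219/3579 = 0.061190.
SE = √(p₀(1−p₀)/n) = √(0.068524/3579) = 0.004376.
z = (0.061190 − 0.074)/0.004376 = -0.012810/0.004376 = -2.93.
Two-sided p-value ≈ 2·Φ(−2.928) = 0.0034. With α = 0.025, reject H₀.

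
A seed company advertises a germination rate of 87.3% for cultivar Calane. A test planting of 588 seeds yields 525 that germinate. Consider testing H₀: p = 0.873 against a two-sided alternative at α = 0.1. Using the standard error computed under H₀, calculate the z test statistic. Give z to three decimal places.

z = 1.446

p̂ = 525/588 = 0.89286.
Standard error under H₀: √(0.873×0.127/588) = 0.01373.
z = (0.89286 − 0.873)/0.01373 = 0.01986/0.01373 = 1.446.
p-value = 2·P(Z > 1.446) ≈ 0.1482. With α = 0.1, fail to reject H₀.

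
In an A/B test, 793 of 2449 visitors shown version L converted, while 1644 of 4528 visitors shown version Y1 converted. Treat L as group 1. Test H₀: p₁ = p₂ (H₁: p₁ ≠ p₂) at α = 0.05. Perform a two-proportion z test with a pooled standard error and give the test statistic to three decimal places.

p̂₁ = 793/2449 = 0.323806, p̂₂ = 1644/4528 = 0.363074.
Pooled p̂ = (793+1644)/(2449+4528) = 2437/6977 = 0.349291.
SE = √(p̂(1−p̂)(1/n₁+1/n₂)) = √(0.349291·0.650709·0.000629178) = √(0.000143004) = 0.011958.
z = (0.323806 − 0.363074)/0.011958 = -0.039268/0.011958 = -3.284.
p-value = 2·P(Z > 3.284) ≈ 0.0010, so at α = 0.05 we reject H₀.

z = -3.284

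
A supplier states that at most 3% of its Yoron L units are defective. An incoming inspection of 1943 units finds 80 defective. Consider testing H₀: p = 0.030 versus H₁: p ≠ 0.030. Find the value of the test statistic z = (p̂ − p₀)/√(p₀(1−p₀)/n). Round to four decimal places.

p̂ = 80/1943 = 0.0411734.
SE = √(p₀(1−p₀)/n) = √(0.0291/1943) = 0.0038700.
z = (0.0411734 − 0.03)/0.0038700 = 0.0111734/0.0038700 = 2.8872.

z = 2.8872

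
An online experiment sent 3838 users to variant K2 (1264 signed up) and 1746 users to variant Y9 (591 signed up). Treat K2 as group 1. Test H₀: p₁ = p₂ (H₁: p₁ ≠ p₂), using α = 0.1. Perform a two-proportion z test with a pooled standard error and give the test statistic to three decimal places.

z = -0.673

p̂₁ = 1264/3838 = 0.32934, p̂₂ = 591/1746 = 0.33849.
Pooled p̂ = (1264+591)/(3838+1746) = 1855/5584 = 0.33220.
SE = √(p̂(1−p̂)(1/n₁+1/n₂)) = √(0.33220·0.66780·0.00083329) = √(0.000184859) = 0.01360.
z = (0.32934 − 0.33849)/0.01360 = -0.00915/0.01360 = -0.673.
p-value = 2·P(Z > 0.673) ≈ 0.5010. With α = 0.1, fail to reject H₀.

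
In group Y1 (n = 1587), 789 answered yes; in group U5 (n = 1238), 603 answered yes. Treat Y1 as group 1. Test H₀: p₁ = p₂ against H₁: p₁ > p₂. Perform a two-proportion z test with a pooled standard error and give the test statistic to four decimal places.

p̂₁ = 789/1587 ≈ 0.4971645, p̂₂ = 603/1238 ≈ 0.4870759.
Pooled p̂ = (789+603)/(1587+1238) = 1392/2825 = 0.4927434.
SE = √(p̂(1−p̂)(1/n₁+1/n₂)) = √(0.4927434·0.5072566·0.00143787) = √(0.000359393) = 0.0189577.
z = (0.4971645 − 0.4870759)/0.0189577 = 0.0100886/0.0189577 = 0.5322.
p-value = P(Z > 0.532) ≈ 0.2973.

z = 0.5322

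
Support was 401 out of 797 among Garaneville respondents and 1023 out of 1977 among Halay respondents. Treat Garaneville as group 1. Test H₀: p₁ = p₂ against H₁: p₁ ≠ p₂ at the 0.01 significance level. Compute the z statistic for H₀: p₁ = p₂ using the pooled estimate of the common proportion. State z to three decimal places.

p̂₁ = 401/797 = 0.503137, p̂₂ = 1023/1977 = 0.517451.
Pooled p̂ = (401+1023)/(797+1977) = 1424/2774 = 0.513338.
SE = √(p̂(1−p̂)(1/n₁+1/n₂)) = √(0.513338·0.486662·0.00176052) = √(0.000439817) = 0.020972.
z = (0.503137 − 0.517451)/0.020972 = -0.014314/0.020972 = -0.683.
p-value = 2·P(Z > 0.683) ≈ 0.4949. With α = 0.01, fail to reject H₀.

z = -0.683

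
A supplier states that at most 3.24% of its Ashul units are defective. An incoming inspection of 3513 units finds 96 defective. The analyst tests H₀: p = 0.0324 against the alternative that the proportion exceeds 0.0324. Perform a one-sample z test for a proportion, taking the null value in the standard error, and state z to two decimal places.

z = -1.70

p̂ = 96/3513 = 0.0273.
SE = √(p₀(1−p₀)/n) = √(0.03135/3513) = 0.0030.
z = (0.0273 − 0.0324)/0.0030 = -0.0051/0.0030 = -1.70.
p-value = P(Z > -1.698) ≈ 0.9553.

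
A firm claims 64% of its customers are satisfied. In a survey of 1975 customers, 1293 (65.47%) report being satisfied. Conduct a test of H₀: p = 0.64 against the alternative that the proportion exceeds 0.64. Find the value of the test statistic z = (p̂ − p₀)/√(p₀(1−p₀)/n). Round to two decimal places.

p̂ = 1293/1975 = 0.6547.
Under H₀, SE = √(0.64·0.36/1975) = √(0.000116658) = 0.0108.
z = (0.6547 − 0.64)/0.0108 = 0.0147/0.0108 = 1.36.

z = 1.36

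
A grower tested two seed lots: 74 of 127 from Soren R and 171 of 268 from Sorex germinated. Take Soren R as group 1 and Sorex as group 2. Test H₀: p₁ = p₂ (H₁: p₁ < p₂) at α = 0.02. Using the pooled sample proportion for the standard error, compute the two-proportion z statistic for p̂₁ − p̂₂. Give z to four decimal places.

z = -1.0593

p̂₁ = 74/127 ≈ 0.582677, p̂₂ = 171/268 ≈ 0.638060.
Pooled p̂ = (74+171)/(127+268) = 245/395 = 0.620253.
SE = √(0.235539 × 0.0116054) = 0.052283.
z = (0.582677 − 0.638060)/0.052283 = -0.055383/0.052283 = -1.0593.
p-value = P(Z < -1.059) ≈ 0.1447; since p > α = 0.02, fail to reject H₀.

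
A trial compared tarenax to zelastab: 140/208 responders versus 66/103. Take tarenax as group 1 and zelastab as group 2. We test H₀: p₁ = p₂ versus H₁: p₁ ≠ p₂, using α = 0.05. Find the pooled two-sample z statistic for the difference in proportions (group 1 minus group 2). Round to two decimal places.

p̂₁ = 140/208 ≈ 0.6731, p̂₂ = 66/103 ≈ 0.6408.
Pooled p̂ = (140+66)/(208+103) = 206/311 = 0.6624.
SE = √(0.223633 × 0.0145164) = 0.0570.
z = (0.6731 − 0.6408)/0.0570 = 0.0323/0.0570 = 0.57.
p-value = 2·P(Z > 0.567) ≈ 0.5708, so at α = 0.05 we fail to reject H₀.

z = 0.57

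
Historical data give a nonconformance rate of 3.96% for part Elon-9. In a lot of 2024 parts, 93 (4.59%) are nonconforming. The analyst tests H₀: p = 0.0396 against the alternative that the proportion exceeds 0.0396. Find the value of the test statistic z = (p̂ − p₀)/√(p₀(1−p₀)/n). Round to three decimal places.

p̂ = 93/2024 ≈ 0.045949.
SE = √(p₀(1−p₀)/n) = √(0.038032/2024) = 0.004335.
z = (0.045949 − 0.0396)/0.004335 = 0.006349/0.004335 = 1.465.
p-value = P(Z > 1.465) ≈ 0.0715.

z = 1.465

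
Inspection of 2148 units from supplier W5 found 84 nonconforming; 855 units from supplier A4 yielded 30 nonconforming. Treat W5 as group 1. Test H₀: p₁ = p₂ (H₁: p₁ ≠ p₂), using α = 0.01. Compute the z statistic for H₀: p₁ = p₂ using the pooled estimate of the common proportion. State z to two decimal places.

z = 0.52

p̂₁ = 84/2148 ≈ 0.0391, p̂₂ = 30/855 ≈ 0.0351.
Pooled p̂ = (84+30)/(2148+855) = 114/3003 = 0.0380.
SE = √(p̂(1−p̂)(1/n₁+1/n₂)) = √(0.0380·0.9620·0.00163514) = √(5.97168e-05) = 0.0077.
z = (0.0391 − 0.0351)/0.0077 = 0.0040/0.0077 = 0.52.
p-value = 2·P(Z > 0.520) ≈ 0.6031. With α = 0.01, fail to reject H₀.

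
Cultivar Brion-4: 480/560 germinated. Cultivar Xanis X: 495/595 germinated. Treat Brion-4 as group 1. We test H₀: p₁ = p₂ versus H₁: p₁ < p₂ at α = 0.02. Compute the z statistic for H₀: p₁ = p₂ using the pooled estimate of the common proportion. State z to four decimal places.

p̂₁ = 480/560 = 0.857143, p̂₂ = 495/595 = 0.831933.
Pooled p̂ = (480+495)/(560+595) = 975/1155 = 0.844156.
SE = √(p̂(1−p̂)(1/n₁+1/n₂)) = √(0.844156·0.155844·0.00346639) = √(0.000456027) = 0.021355.
z = (0.857143 − 0.831933)/0.021355 = 0.025210/0.021355 = 1.1805.
p-value = P(Z < 1.181) ≈ 0.8811; since p > α = 0.02, fail to reject H₀.

z = 1.1805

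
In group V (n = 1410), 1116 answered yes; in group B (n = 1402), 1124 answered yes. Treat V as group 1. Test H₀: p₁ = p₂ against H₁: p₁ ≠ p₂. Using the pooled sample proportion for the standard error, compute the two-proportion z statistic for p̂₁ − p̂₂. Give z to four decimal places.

z = -0.6733

p̂₁ = 1116/1410 = 0.7914894, p̂₂ = 1124/1402 = 0.8017118.
Pooled p̂ = (1116+1124)/(1410+1402) = 2240/2812 = 0.7965861.
SE = √(0.162037 × 0.00142249) = 0.0151821.
z = (0.7914894 − 0.8017118)/0.0151821 = -0.0102224/0.0151821 = -0.6733.
Two-sided p-value ≈ 2·Φ(−0.673) = 0.5007.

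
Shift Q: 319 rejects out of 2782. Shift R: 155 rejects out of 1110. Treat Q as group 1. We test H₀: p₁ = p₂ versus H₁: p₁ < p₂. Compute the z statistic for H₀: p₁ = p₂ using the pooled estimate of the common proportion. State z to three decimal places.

p̂₁ = 319/2782 = 0.11467, p̂₂ = 155/1110 = 0.13964.
Pooled p̂ = (319+155)/(2782+1110) = 474/3892 = 0.12179.
SE = √(p̂(1−p̂)(1/n₁+1/n₂)) = √(0.12179·0.87821·0.00126035) = √(0.000134802) = 0.01161.
z = (0.11467 − 0.13964)/0.01161 = -0.02497/0.01161 = -2.151.
p-value = P(Z < -2.151) ≈ 0.0157.

z = -2.151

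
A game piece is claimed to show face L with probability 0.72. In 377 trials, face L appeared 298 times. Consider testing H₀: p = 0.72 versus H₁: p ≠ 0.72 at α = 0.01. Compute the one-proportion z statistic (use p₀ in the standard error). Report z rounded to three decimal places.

z = 3.047

p̂ = 298/377 = 0.79045.
Standard error under H₀: √(0.72×0.28/377) = 0.02312.
z = (0.79045 − 0.72)/0.02312 = 0.07045/0.02312 = 3.047.
p-value = 2·P(Z > 3.047) ≈ 0.0023. With α = 0.01, reject H₀.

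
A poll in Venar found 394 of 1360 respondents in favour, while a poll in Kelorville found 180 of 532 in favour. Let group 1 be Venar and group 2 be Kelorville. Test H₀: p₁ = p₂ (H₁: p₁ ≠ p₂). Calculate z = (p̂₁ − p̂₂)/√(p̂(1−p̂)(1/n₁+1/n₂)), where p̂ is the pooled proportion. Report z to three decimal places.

z = -2.069

p̂₁ = 394/1360 = 0.28971, p̂₂ = 180/532 = 0.33835.
Pooled p̂ = (394+180)/(1360+532) = 574/1892 = 0.30338.
SE = √(p̂(1−p̂)(1/n₁+1/n₂)) = √(0.30338·0.69662·0.00261499) = √(0.000552657) = 0.02351.
z = (0.28971 − 0.33835)/0.02351 = -0.04864/0.02351 = -2.069.
p-value = 2·P(Z > 2.069) ≈ 0.0385.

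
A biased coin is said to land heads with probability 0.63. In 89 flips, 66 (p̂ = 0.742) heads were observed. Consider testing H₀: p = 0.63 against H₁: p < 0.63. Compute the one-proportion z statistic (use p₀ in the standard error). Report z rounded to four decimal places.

z = 2.1801

p̂ = 66/89 = 0.741573.
Standard error under H₀: √(0.63×0.37/89) = 0.051177.
z = (0.741573 − 0.63)/0.051177 = 0.111573/0.051177 = 2.1801.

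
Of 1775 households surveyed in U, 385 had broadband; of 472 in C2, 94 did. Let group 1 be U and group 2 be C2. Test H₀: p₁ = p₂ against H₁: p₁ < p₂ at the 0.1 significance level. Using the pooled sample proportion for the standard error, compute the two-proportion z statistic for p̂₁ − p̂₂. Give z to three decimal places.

z = 0.837

p̂₁ = 385/1775 = 0.21690, p̂₂ = 94/472 = 0.19915.
Pooled p̂ = (385+94)/(1775+472) = 479/2247 = 0.21317.
SE = √(p̂(1−p̂)(1/n₁+1/n₂)) = √(0.21317·0.78683·0.00268202) = √(0.000449857) = 0.02121.
z = (0.21690 − 0.19915)/0.02121 = 0.01775/0.02121 = 0.837.
p-value = P(Z < 0.837) ≈ 0.7987; since p > α = 0.1, fail to reject H₀.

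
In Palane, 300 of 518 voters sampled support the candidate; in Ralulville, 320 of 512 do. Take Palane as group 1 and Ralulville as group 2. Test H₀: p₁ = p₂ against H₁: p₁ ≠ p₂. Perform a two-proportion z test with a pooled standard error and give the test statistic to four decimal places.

z = -1.5030

p̂₁ = 300/518 ≈ 0.579151, p̂₂ = 320/512 ≈ 0.625000.
Pooled p̂ = (300+320)/(518+512) = 620/1030 = 0.601942.
SE = √(0.239608 × 0.00388363) = 0.030505.
z = (0.579151 − 0.625000)/0.030505 = -0.045849/0.030505 = -1.5030.
Two-sided p-value ≈ 2·Φ(−1.503) = 0.1328.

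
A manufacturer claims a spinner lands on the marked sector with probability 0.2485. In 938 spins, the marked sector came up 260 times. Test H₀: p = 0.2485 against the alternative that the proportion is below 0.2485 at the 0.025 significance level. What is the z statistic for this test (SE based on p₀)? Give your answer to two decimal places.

z = 2.03

p̂ = 260/938 ≈ 0.27719.
Standard error under H₀: √(0.2485×0.7515/938) = 0.01411.
z = (0.27719 − 0.2485)/0.01411 = 0.02869/0.01411 = 2.03.
p-value = P(Z < 2.033) ≈ 0.9790, so at α = 0.025 we fail to reject H₀.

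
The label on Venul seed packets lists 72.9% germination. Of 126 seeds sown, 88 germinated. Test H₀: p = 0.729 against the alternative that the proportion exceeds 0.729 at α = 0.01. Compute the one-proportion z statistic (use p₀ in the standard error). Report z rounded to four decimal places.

p̂ = 88/126 ≈ 0.698413.
Standard error under H₀: √(0.729×0.271/126) = 0.039597.
z = (0.698413 − 0.729)/0.039597 = -0.030587/0.039597 = -0.7725.
p-value = P(Z > -0.772) ≈ 0.7801; since p > α = 0.01, fail to reject H₀.

z = -0.7725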